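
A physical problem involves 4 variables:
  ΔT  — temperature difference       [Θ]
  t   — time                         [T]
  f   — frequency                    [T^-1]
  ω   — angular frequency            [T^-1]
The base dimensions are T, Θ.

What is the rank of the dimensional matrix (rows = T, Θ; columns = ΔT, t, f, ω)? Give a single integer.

2

Dimensional matrix (T×Θ by ΔT×t×f×ω):
  T: [ 0  1 -1 -1]
  Θ: [ 1  0  0  0]
RREF → pivots at {ΔT,t} ⇒ r = 2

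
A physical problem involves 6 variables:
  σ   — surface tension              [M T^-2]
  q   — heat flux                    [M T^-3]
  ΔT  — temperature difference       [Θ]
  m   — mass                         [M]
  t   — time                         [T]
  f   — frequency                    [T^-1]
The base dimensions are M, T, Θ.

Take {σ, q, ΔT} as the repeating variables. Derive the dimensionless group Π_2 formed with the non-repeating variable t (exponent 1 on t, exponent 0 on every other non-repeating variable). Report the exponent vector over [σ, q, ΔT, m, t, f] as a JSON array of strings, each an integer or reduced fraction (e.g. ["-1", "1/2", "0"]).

Write exponents as rows M,T,Θ / cols σ,q,ΔT,m,t,f:
  M: [ 1  1  0  1  0  0]
  T: [-2 -3  0  0  1 -1]
  Θ: [ 0  0  1  0  0  0]
Echelon form has 3 nonzero rows (pivots: σ,q,ΔT)
Repeat: σ,q,ΔT; free: m,t,f
RREF:
  r0: [   1    0    0    3    1   -1]
  r1: [   0    1    0   -2   -1    1]
  r2: [   0    0    1    0    0    0]
Fix exponent of t at 1, m at 0, f at 0; solve each RREF row for its pivot's exponent:
  r0: exp(σ) + (1)·1 = 0 ⇒ exp(σ) = -1
  r1: exp(q) + (-1)·1 = 0 ⇒ exp(q) = 1
  r2: exp(ΔT) + (0)·1 = 0 ⇒ exp(ΔT) = 0
Π_2 = σ^-1 · q · t

["-1", "1", "0", "0", "1", "0"]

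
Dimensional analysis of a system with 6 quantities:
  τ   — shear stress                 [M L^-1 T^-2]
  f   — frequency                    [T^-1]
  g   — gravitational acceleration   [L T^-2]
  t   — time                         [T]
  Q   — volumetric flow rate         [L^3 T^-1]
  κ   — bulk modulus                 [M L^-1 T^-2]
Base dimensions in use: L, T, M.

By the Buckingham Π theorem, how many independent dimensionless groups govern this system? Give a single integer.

Exponent matrix [L,T,M] × [τ,f,g,t,Q,κ]:
  L: [-1  0  1  0  3 -1]
  T: [-2 -1 -2  1 -1 -2]
  M: [ 1  0  0  0  0  1]
RREF → pivots at {τ,f,g} ⇒ r = 3
6 vars − rank 3 = 3 Π groups

3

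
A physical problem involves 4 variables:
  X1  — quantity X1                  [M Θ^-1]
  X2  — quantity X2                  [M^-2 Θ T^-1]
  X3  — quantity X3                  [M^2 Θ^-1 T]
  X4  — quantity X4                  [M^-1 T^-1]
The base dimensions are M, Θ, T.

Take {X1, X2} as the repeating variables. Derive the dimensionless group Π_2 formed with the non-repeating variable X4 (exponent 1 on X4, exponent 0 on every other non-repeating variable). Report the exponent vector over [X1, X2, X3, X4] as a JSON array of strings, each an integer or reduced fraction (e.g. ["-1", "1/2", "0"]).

["-1", "-1", "0", "1"]

Exponent matrix [M,Θ,T] × [X1,X2,X3,X4]:
  M: [ 1 -2  2 -1]
  Θ: [-1  1 -1  0]
  T: [ 0 -1  1 -1]
Row reduction gives pivot columns X1,X2; rank = 2
Pivot set = {X1,X2}, free = {X3,X4}
RREF:
  r0: [   1    0    0    1]
  r1: [   0    1   -1    1]
  r2: [   0    0    0    0]
Fix exponent of X4 at 1, X3 at 0; solve each RREF row for its pivot's exponent:
  r0: exp(X1) + (1)·1 = 0 ⇒ exp(X1) = -1
  r1: exp(X2) + (1)·1 = 0 ⇒ exp(X2) = -1
Π_2 = X1^-1 · X2^-1 · X4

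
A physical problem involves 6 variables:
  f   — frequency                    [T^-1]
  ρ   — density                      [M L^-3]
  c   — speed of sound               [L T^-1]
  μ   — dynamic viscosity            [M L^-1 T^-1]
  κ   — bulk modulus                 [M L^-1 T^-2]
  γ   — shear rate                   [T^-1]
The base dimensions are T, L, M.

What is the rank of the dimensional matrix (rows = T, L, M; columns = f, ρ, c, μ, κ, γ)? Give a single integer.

Dimensional matrix (T×L×M by f×ρ×c×μ×κ×γ):
  T: [-1  0 -1 -1 -2 -1]
  L: [ 0 -3  1 -1 -1  0]
  M: [ 0  1  0  1  1  0]
Echelon form has 3 nonzero rows (pivots: f,ρ,c)

3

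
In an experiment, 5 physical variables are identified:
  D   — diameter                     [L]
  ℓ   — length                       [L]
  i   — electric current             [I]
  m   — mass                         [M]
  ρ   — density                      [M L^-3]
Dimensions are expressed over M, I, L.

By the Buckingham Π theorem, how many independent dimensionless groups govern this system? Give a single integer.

2

Exponent matrix [M,I,L] × [D,ℓ,i,m,ρ]:
  M: [ 0  0  0  1  1]
  I: [ 0  0  1  0  0]
  L: [ 1  1  0  0 -3]
Echelon form has 3 nonzero rows (pivots: D,i,m)
Π count = n − r = 5 − 3 = 2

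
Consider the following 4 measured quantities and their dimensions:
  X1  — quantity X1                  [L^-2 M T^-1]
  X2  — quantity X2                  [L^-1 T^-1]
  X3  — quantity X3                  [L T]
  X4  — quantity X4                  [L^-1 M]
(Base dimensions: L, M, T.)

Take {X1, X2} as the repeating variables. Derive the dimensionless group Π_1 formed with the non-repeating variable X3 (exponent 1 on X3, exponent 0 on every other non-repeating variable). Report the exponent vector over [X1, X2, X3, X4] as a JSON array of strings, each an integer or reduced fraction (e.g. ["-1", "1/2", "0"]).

Exponent matrix [L,M,T] × [X1,X2,X3,X4]:
  L: [-2 -1  1 -1]
  M: [ 1  0  0  1]
  T: [-1 -1  1  0]
Echelon form has 2 nonzero rows (pivots: X1,X2)
Pivot set = {X1,X2}, free = {X3,X4}
RREF:
  r0: [   1    0    0    1]
  r1: [   0    1   -1   -1]
  r2: [   0    0    0    0]
Fix exponent of X3 at 1, X4 at 0; solve each RREF row for its pivot's exponent:
  r0: exp(X1) + (0)·1 = 0 ⇒ exp(X1) = 0
  r1: exp(X2) + (-1)·1 = 0 ⇒ exp(X2) = 1
Π_1 = X2 · X3

["0", "1", "1", "0"]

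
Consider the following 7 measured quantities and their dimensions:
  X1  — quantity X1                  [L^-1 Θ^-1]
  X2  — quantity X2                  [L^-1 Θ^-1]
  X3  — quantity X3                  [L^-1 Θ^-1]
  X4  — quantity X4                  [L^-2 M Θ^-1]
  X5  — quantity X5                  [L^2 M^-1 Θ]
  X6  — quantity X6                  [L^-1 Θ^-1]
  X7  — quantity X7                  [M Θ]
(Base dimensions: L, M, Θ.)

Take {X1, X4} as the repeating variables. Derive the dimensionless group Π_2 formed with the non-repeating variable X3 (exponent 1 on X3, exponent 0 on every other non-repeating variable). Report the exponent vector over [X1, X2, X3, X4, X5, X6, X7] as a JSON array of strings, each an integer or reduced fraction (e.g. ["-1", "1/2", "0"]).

["-1", "0", "1", "0", "0", "0", "0"]

Dimensional matrix (L×M×Θ by X1×X2×X3×X4×X5×X6×X7):
  L: [-1 -1 -1 -2  2 -1  0]
  M: [ 0  0  0  1 -1  0  1]
  Θ: [-1 -1 -1 -1  1 -1  1]
RREF → pivots at {X1,X4} ⇒ r = 2
Repeat: X1,X4; free: X2,X3,X5,X6,X7
RREF:
  r0: [   1    1    1    0    0    1   -2]
  r1: [   0    0    0    1   -1    0    1]
  r2: [   0    0    0    0    0    0    0]
Fix exponent of X3 at 1, X2 at 0, X5 at 0, X6 at 0, X7 at 0; solve each RREF row for its pivot's exponent:
  r0: exp(X1) + (1)·1 = 0 ⇒ exp(X1) = -1
  r1: exp(X4) + (0)·1 = 0 ⇒ exp(X4) = 0
Π_2 = X1^-1 · X3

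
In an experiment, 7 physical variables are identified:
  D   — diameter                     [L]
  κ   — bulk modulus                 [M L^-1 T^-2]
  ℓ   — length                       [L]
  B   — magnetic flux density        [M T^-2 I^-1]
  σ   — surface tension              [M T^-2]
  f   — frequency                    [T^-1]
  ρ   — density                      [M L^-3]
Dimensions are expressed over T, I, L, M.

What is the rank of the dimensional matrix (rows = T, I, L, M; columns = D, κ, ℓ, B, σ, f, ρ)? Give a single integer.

Dimensional matrix (T×I×L×M by D×κ×ℓ×B×σ×f×ρ):
  T: [ 0 -2  0 -2 -2 -1  0]
  I: [ 0  0  0 -1  0  0  0]
  L: [ 1 -1  1  0  0  0 -3]
  M: [ 0  1  0  1  1  0  1]
RREF → pivots at {D,κ,B,f} ⇒ r = 4

4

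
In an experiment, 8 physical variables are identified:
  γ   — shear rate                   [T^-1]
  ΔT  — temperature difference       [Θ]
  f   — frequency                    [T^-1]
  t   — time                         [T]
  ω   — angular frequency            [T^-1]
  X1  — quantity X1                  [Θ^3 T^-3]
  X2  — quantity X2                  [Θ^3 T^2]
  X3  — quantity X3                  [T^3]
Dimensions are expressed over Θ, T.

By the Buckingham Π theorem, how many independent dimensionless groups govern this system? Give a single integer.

Write exponents as rows Θ,T / cols γ,ΔT,f,t,ω,X1,X2,X3:
  Θ: [ 0  1  0  0  0  3  3  0]
  T: [-1  0 -1  1 -1 -3  2  3]
RREF → pivots at {γ,ΔT} ⇒ r = 2
n=8, r=2 ⇒ 6 dimensionless groups

6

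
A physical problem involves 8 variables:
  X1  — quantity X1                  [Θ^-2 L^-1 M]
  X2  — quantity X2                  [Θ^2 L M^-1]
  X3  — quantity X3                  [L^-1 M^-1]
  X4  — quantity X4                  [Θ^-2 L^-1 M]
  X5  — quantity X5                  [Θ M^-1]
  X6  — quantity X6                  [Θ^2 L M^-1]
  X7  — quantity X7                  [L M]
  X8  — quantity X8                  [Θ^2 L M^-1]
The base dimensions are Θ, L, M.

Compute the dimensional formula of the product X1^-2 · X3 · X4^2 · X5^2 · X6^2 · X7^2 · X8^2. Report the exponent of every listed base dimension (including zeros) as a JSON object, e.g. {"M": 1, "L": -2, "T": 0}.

{"Θ": 10, "L": 5, "M": -5}

Dimensional matrix (Θ×L×M by X1×X2×X3×X4×X5×X6×X7×X8):
  Θ: [-2  2  0 -2  1  2  0  2]
  L: [-1  1 -1 -1  0  1  1  1]
  M: [ 1 -1 -1  1 -1 -1  1 -1]
  [Θ]: (-2)·-2+(1)·0+(2)·-2+(2)·1+(2)·2+(2)·0+(2)·2 = 10
  [L]: (-2)·-1+(1)·-1+(2)·-1+(2)·0+(2)·1+(2)·1+(2)·1 = 5
  [M]: (-2)·1+(1)·-1+(2)·1+(2)·-1+(2)·-1+(2)·1+(2)·-1 = -5
⇒ Θ^10 L^5 M^-5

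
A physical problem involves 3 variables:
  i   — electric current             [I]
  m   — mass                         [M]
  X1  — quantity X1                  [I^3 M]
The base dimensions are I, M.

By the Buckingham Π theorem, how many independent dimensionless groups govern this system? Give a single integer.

Dimensional matrix (I×M by i×m×X1):
  I: [ 1  0  3]
  M: [ 0  1  1]
Row reduction gives pivot columns i,m; rank = 2
Π count = n − r = 3 − 2 = 1

1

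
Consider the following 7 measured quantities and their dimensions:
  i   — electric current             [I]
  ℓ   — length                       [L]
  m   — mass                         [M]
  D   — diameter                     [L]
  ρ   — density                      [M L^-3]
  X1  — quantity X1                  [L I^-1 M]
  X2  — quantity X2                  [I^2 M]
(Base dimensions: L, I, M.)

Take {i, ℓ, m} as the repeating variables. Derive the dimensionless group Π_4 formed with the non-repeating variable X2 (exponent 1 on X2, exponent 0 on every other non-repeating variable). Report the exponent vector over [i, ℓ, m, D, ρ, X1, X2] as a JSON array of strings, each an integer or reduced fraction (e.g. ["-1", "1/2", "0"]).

Exponent matrix [L,I,M] × [i,ℓ,m,D,ρ,X1,X2]:
  L: [ 0  1  0  1 -3  1  0]
  I: [ 1  0  0  0  0 -1  2]
  M: [ 0  0  1  0  1  1  1]
RREF → pivots at {i,ℓ,m} ⇒ r = 3
Repeat: i,ℓ,m; free: D,ρ,X1,X2
RREF:
  r0: [   1    0    0    0    0   -1    2]
  r1: [   0    1    0    1   -3    1    0]
  r2: [   0    0    1    0    1    1    1]
Fix exponent of X2 at 1, D at 0, ρ at 0, X1 at 0; solve each RREF row for its pivot's exponent:
  r0: exp(i) + (2)·1 = 0 ⇒ exp(i) = -2
  r1: exp(ℓ) + (0)·1 = 0 ⇒ exp(ℓ) = 0
  r2: exp(m) + (1)·1 = 0 ⇒ exp(m) = -1
Π_4 = i^-2 · m^-1 · X2

["-2", "0", "-1", "0", "0", "0", "1"]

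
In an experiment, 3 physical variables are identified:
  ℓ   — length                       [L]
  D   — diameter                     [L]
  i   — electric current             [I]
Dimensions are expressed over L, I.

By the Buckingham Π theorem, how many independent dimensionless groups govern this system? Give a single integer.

1

Exponent matrix [L,I] × [ℓ,D,i]:
  L: [ 1  1  0]
  I: [ 0  0  1]
Row reduction gives pivot columns ℓ,i; rank = 2
Π count = n − r = 3 − 2 = 1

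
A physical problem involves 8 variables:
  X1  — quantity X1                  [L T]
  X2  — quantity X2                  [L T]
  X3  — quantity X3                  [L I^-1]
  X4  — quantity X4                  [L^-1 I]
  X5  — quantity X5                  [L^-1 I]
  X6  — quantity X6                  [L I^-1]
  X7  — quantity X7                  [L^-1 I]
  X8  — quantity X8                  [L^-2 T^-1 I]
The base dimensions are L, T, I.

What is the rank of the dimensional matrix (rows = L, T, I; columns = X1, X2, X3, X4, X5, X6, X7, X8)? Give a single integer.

Write exponents as rows L,T,I / cols X1,X2,X3,X4,X5,X6,X7,X8:
  L: [ 1  1  1 -1 -1  1 -1 -2]
  T: [ 1  1  0  0  0  0  0 -1]
  I: [ 0  0 -1  1  1 -1  1  1]
Echelon form has 2 nonzero rows (pivots: X1,X3)

2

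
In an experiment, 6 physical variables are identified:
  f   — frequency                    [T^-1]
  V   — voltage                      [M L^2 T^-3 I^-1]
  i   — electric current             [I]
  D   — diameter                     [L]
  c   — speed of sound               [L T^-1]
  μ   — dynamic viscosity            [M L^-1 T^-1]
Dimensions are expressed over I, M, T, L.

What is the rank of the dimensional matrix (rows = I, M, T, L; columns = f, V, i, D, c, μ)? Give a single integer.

Dimensional matrix (I×M×T×L by f×V×i×D×c×μ):
  I: [ 0 -1  1  0  0  0]
  M: [ 0  1  0  0  0  1]
  T: [-1 -3  0  0 -1 -1]
  L: [ 0  2  0  1  1 -1]
Row reduction gives pivot columns f,V,i,D; rank = 4

4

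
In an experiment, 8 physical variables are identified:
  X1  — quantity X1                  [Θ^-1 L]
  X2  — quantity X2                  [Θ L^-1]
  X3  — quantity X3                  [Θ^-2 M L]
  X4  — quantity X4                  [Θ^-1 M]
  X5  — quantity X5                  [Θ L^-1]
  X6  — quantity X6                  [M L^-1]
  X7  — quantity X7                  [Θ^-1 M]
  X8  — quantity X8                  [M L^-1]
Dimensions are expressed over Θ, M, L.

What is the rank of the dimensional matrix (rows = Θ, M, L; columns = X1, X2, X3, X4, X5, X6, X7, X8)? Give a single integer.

2

Write exponents as rows Θ,M,L / cols X1,X2,X3,X4,X5,X6,X7,X8:
  Θ: [-1  1 -2 -1  1  0 -1  0]
  M: [ 0  0  1  1  0  1  1  1]
  L: [ 1 -1  1  0 -1 -1  0 -1]
Row reduction gives pivot columns X1,X3; rank = 2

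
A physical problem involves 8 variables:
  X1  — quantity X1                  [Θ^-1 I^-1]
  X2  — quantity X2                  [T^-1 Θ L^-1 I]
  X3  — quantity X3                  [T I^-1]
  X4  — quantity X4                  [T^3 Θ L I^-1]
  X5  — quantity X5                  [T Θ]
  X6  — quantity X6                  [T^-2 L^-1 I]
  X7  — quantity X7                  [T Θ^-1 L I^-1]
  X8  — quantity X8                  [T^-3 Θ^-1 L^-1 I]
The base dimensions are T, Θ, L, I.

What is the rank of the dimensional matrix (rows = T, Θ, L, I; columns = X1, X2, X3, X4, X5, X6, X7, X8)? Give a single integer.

Write exponents as rows T,Θ,L,I / cols X1,X2,X3,X4,X5,X6,X7,X8:
  T: [ 0 -1  1  3  1 -2  1 -3]
  Θ: [-1  1  0  1  1  0 -1 -1]
  L: [ 0 -1  0  1  0 -1  1 -1]
  I: [-1  1 -1 -1  0  1 -1  1]
RREF → pivots at {X1,X2,X3} ⇒ r = 3

3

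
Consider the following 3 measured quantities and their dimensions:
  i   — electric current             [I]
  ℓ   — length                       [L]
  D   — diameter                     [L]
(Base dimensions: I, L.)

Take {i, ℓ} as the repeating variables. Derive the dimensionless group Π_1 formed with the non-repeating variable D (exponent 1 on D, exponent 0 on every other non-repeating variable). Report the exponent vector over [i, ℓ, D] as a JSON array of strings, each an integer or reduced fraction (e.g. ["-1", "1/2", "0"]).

["0", "-1", "1"]

Exponent matrix [I,L] × [i,ℓ,D]:
  I: [ 1  0  0]
  L: [ 0  1  1]
RREF → pivots at {i,ℓ} ⇒ r = 2
Repeat: i,ℓ; free: D
RREF:
  r0: [   1    0    0]
  r1: [   0    1    1]
Fix exponent of D at 1; solve each RREF row for its pivot's exponent:
  r0: exp(i) + (0)·1 = 0 ⇒ exp(i) = 0
  r1: exp(ℓ) + (1)·1 = 0 ⇒ exp(ℓ) = -1
Π_1 = ℓ^-1 · D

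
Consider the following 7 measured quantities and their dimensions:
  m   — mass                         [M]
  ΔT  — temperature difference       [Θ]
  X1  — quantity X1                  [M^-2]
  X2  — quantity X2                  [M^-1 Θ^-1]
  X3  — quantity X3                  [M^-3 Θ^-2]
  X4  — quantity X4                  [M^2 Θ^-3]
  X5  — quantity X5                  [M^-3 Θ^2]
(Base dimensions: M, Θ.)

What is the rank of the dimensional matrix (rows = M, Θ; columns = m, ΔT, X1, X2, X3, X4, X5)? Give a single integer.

2

Write exponents as rows M,Θ / cols m,ΔT,X1,X2,X3,X4,X5:
  M: [ 1  0 -2 -1 -3  2 -3]
  Θ: [ 0  1  0 -1 -2 -3  2]
Echelon form has 2 nonzero rows (pivots: m,ΔT)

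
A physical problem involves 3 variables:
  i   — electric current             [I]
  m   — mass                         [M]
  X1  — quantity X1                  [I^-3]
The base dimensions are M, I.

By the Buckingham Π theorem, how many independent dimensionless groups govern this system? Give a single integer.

1

Dimensional matrix (M×I by i×m×X1):
  M: [ 0  1  0]
  I: [ 1  0 -3]
Row reduction gives pivot columns i,m; rank = 2
Π count = n − r = 3 − 2 = 1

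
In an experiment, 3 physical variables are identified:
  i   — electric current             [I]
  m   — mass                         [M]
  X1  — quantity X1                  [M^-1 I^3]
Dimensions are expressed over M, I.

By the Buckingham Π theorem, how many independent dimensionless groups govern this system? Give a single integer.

Dimensional matrix (M×I by i×m×X1):
  M: [ 0  1 -1]
  I: [ 1  0  3]
Echelon form has 2 nonzero rows (pivots: i,m)
3 vars − rank 2 = 1 Π group

1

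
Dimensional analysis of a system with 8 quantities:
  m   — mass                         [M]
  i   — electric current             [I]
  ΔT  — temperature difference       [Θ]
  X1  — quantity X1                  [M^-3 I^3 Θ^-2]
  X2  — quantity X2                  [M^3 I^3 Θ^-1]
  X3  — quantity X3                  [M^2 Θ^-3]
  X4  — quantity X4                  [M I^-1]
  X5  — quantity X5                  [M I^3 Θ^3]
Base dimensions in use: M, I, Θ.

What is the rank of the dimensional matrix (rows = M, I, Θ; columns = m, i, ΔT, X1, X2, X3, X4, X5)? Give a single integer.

3

Write exponents as rows M,I,Θ / cols m,i,ΔT,X1,X2,X3,X4,X5:
  M: [ 1  0  0 -3  3  2  1  1]
  I: [ 0  1  0  3  3  0 -1  3]
  Θ: [ 0  0  1 -2 -1 -3  0  3]
Echelon form has 3 nonzero rows (pivots: m,i,ΔT)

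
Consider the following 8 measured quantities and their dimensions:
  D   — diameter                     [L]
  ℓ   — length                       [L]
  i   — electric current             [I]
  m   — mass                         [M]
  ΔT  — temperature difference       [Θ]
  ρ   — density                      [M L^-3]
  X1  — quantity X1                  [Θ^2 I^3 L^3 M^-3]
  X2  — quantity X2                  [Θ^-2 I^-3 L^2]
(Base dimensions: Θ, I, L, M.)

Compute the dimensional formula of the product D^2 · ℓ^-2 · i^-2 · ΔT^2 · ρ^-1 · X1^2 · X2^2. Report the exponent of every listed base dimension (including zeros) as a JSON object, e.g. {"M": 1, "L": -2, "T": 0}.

Write exponents as rows Θ,I,L,M / cols D,ℓ,i,m,ΔT,ρ,X1,X2:
  Θ: [ 0  0  0  0  1  0  2 -2]
  I: [ 0  0  1  0  0  0  3 -3]
  L: [ 1  1  0  0  0 -3  3  2]
  M: [ 0  0  0  1  0  1 -3  0]
  [Θ]: (2)·0+(-2)·0+(-2)·0+(2)·1+(-1)·0+(2)·2+(2)·-2 = 2
  [I]: (2)·0+(-2)·0+(-2)·1+(2)·0+(-1)·0+(2)·3+(2)·-3 = -2
  [L]: (2)·1+(-2)·1+(-2)·0+(2)·0+(-1)·-3+(2)·3+(2)·2 = 13
  [M]: (2)·0+(-2)·0+(-2)·0+(2)·0+(-1)·1+(2)·-3+(2)·0 = -7
⇒ Θ^2 I^-2 L^13 M^-7

{"Θ": 2, "I": -2, "L": 13, "M": -7}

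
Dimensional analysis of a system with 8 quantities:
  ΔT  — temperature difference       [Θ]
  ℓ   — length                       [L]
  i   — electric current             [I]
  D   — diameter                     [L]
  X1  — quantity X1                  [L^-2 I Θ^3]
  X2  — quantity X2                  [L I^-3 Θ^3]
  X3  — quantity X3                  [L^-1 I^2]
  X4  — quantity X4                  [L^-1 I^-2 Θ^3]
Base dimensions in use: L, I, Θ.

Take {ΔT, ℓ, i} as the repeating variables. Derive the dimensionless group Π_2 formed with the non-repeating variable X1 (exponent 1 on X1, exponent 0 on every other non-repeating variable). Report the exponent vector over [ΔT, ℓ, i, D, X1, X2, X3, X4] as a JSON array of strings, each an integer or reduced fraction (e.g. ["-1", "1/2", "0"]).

["-3", "2", "-1", "0", "1", "0", "0", "0"]

Write exponents as rows L,I,Θ / cols ΔT,ℓ,i,D,X1,X2,X3,X4:
  L: [ 0  1  0  1 -2  1 -1 -1]
  I: [ 0  0  1  0  1 -3  2 -2]
  Θ: [ 1  0  0  0  3  3  0  3]
RREF → pivots at {ΔT,ℓ,i} ⇒ r = 3
Pivot set = {ΔT,ℓ,i}, free = {D,X1,X2,X3,X4}
RREF:
  r0: [   1    0    0    0    3    3    0    3]
  r1: [   0    1    0    1   -2    1   -1   -1]
  r2: [   0    0    1    0    1   -3    2   -2]
Fix exponent of X1 at 1, D at 0, X2 at 0, X3 at 0, X4 at 0; solve each RREF row for its pivot's exponent:
  r0: exp(ΔT) + (3)·1 = 0 ⇒ exp(ΔT) = -3
  r1: exp(ℓ) + (-2)·1 = 0 ⇒ exp(ℓ) = 2
  r2: exp(i) + (1)·1 = 0 ⇒ exp(i) = -1
Π_2 = ΔT^-3 · ℓ^2 · i^-1 · X1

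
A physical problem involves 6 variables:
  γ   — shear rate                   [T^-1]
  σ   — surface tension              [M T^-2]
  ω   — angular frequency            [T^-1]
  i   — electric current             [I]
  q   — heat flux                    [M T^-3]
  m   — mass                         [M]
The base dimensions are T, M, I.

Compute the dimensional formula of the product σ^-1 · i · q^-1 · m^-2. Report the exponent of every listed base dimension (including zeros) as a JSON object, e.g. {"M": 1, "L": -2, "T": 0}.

{"T": 5, "M": -4, "I": 1}

Exponent matrix [T,M,I] × [γ,σ,ω,i,q,m]:
  T: [-1 -2 -1  0 -3  0]
  M: [ 0  1  0  0  1  1]
  I: [ 0  0  0  1  0  0]
  [T]: (-1)·-2+(1)·0+(-1)·-3+(-2)·0 = 5
  [M]: (-1)·1+(1)·0+(-1)·1+(-2)·1 = -4
  [I]: (-1)·0+(1)·1+(-1)·0+(-2)·0 = 1
⇒ T^5 M^-4 I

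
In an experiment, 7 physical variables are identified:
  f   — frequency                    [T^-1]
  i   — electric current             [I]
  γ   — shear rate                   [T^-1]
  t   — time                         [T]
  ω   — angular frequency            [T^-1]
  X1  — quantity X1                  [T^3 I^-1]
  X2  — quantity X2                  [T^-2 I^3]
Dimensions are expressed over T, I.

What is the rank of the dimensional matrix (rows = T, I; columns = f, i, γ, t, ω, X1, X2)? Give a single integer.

2

Dimensional matrix (T×I by f×i×γ×t×ω×X1×X2):
  T: [-1  0 -1  1 -1  3 -2]
  I: [ 0  1  0  0  0 -1  3]
Row reduction gives pivot columns f,i; rank = 2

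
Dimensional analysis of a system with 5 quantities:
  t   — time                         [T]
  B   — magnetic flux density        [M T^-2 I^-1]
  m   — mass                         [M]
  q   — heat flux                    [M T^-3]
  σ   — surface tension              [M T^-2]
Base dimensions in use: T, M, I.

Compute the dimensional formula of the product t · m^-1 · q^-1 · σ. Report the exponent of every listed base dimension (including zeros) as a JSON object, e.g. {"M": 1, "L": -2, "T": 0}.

{"T": 2, "M": -1, "I": 0}

Write exponents as rows T,M,I / cols t,B,m,q,σ:
  T: [ 1 -2  0 -3 -2]
  M: [ 0  1  1  1  1]
  I: [ 0 -1  0  0  0]
  [T]: (1)·1+(-1)·0+(-1)·-3+(1)·-2 = 2
  [M]: (1)·0+(-1)·1+(-1)·1+(1)·1 = -1
  [I]: (1)·0+(-1)·0+(-1)·0+(1)·0 = 0
⇒ T^2 M^-1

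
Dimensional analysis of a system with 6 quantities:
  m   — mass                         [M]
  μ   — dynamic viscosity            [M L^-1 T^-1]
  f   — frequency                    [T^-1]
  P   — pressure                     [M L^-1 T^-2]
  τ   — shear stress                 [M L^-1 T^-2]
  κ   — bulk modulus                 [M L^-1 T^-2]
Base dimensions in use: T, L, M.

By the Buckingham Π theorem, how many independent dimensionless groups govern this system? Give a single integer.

3

Dimensional matrix (T×L×M by m×μ×f×P×τ×κ):
  T: [ 0 -1 -1 -2 -2 -2]
  L: [ 0 -1  0 -1 -1 -1]
  M: [ 1  1  0  1  1  1]
Echelon form has 3 nonzero rows (pivots: m,μ,f)
Π count = n − r = 6 − 3 = 3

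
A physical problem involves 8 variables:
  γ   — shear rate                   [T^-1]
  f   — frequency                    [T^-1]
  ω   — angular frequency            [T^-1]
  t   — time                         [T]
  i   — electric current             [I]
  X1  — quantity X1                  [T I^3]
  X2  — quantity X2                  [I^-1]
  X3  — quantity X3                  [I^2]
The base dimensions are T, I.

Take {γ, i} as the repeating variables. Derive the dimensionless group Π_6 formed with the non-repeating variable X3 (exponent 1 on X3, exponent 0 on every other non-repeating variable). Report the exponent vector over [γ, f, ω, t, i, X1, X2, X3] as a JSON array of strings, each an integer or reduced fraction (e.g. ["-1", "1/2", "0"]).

Dimensional matrix (T×I by γ×f×ω×t×i×X1×X2×X3):
  T: [-1 -1 -1  1  0  1  0  0]
  I: [ 0  0  0  0  1  3 -1  2]
Echelon form has 2 nonzero rows (pivots: γ,i)
Pivot set = {γ,i}, free = {f,ω,t,X1,X2,X3}
RREF:
  r0: [   1    1    1   -1    0   -1    0    0]
  r1: [   0    0    0    0    1    3   -1    2]
Fix exponent of X3 at 1, f at 0, ω at 0, t at 0, X1 at 0, X2 at 0; solve each RREF row for its pivot's exponent:
  r0: exp(γ) + (0)·1 = 0 ⇒ exp(γ) = 0
  r1: exp(i) + (2)·1 = 0 ⇒ exp(i) = -2
Π_6 = i^-2 · X3

["0", "0", "0", "0", "-2", "0", "0", "1"]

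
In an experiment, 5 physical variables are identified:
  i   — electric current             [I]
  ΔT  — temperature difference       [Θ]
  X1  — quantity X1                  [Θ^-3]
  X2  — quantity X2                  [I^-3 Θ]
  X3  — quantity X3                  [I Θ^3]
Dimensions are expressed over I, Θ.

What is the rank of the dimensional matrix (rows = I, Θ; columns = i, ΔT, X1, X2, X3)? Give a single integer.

2

Write exponents as rows I,Θ / cols i,ΔT,X1,X2,X3:
  I: [ 1  0  0 -3  1]
  Θ: [ 0  1 -3  1  3]
Echelon form has 2 nonzero rows (pivots: i,ΔT)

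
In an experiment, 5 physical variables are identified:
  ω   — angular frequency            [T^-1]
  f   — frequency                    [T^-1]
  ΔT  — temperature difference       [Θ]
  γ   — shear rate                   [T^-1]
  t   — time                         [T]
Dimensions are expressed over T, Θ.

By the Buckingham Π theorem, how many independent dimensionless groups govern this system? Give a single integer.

Exponent matrix [T,Θ] × [ω,f,ΔT,γ,t]:
  T: [-1 -1  0 -1  1]
  Θ: [ 0  0  1  0  0]
RREF → pivots at {ω,ΔT} ⇒ r = 2
Π count = n − r = 5 − 2 = 3

3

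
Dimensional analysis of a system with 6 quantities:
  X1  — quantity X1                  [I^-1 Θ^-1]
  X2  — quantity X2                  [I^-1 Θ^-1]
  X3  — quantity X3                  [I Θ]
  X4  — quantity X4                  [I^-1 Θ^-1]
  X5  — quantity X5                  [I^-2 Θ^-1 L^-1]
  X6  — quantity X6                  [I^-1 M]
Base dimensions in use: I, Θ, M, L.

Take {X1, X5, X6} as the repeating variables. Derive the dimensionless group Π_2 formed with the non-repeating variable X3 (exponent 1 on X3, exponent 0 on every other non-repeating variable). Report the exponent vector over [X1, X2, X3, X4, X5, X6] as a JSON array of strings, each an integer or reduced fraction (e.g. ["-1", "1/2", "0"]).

Dimensional matrix (I×Θ×M×L by X1×X2×X3×X4×X5×X6):
  I: [-1 -1  1 -1 -2 -1]
  Θ: [-1 -1  1 -1 -1  0]
  M: [ 0  0  0  0  0  1]
  L: [ 0  0  0  0 -1  0]
Row reduction gives pivot columns X1,X5,X6; rank = 3
Pivot set = {X1,X5,X6}, free = {X2,X3,X4}
RREF:
  r0: [   1    1   -1    1    0    0]
  r1: [   0    0    0    0    1    0]
  r2: [   0    0    0    0    0    1]
  r3: [   0    0    0    0    0    0]
Fix exponent of X3 at 1, X2 at 0, X4 at 0; solve each RREF row for its pivot's exponent:
  r0: exp(X1) + (-1)·1 = 0 ⇒ exp(X1) = 1
  r1: exp(X5) + (0)·1 = 0 ⇒ exp(X5) = 0
  r2: exp(X6) + (0)·1 = 0 ⇒ exp(X6) = 0
Π_2 = X1 · X3

["1", "0", "1", "0", "0", "0"]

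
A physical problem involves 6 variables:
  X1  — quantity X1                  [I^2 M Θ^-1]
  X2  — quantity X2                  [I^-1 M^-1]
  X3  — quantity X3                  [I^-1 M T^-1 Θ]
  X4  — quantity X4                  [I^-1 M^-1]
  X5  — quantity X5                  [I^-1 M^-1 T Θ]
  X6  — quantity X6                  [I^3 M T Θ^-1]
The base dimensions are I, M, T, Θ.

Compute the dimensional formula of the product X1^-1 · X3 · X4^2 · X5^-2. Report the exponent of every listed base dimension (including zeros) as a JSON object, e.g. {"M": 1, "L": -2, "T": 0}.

Exponent matrix [I,M,T,Θ] × [X1,X2,X3,X4,X5,X6]:
  I: [ 2 -1 -1 -1 -1  3]
  M: [ 1 -1  1 -1 -1  1]
  T: [ 0  0 -1  0  1  1]
  Θ: [-1  0  1  0  1 -1]
  [I]: (-1)·2+(1)·-1+(2)·-1+(-2)·-1 = -3
  [M]: (-1)·1+(1)·1+(2)·-1+(-2)·-1 = 0
  [T]: (-1)·0+(1)·-1+(2)·0+(-2)·1 = -3
  [Θ]: (-1)·-1+(1)·1+(2)·0+(-2)·1 = 0
⇒ I^-3 T^-3

{"I": -3, "M": 0, "T": -3, "Θ": 0}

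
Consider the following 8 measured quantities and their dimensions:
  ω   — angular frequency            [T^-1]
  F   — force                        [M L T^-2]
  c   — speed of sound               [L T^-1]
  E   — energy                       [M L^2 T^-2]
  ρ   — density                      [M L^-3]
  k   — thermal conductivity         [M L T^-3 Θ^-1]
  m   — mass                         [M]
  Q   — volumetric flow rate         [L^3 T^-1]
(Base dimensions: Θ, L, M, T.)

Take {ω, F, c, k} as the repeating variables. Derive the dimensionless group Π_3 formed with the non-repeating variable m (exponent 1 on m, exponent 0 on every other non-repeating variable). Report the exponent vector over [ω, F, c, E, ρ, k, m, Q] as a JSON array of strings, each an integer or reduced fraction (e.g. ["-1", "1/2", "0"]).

["1", "-1", "1", "0", "0", "0", "1", "0"]

Write exponents as rows Θ,L,M,T / cols ω,F,c,E,ρ,k,m,Q:
  Θ: [ 0  0  0  0  0 -1  0  0]
  L: [ 0  1  1  2 -3  1  0  3]
  M: [ 0  1  0  1  1  1  1  0]
  T: [-1 -2 -1 -2  0 -3  0 -1]
Echelon form has 4 nonzero rows (pivots: ω,F,c,k)
Pivot set = {ω,F,c,k}, free = {E,ρ,m,Q}
RREF:
  r0: [   1    0    0   -1    2    0   -1   -2]
  r1: [   0    1    0    1    1    0    1    0]
  r2: [   0    0    1    1   -4    0   -1    3]
  r3: [   0    0    0    0    0    1    0    0]
Fix exponent of m at 1, E at 0, ρ at 0, Q at 0; solve each RREF row for its pivot's exponent:
  r0: exp(ω) + (-1)·1 = 0 ⇒ exp(ω) = 1
  r1: exp(F) + (1)·1 = 0 ⇒ exp(F) = -1
  r2: exp(c) + (-1)·1 = 0 ⇒ exp(c) = 1
  r3: exp(k) + (0)·1 = 0 ⇒ exp(k) = 0
Π_3 = ω · F^-1 · c · m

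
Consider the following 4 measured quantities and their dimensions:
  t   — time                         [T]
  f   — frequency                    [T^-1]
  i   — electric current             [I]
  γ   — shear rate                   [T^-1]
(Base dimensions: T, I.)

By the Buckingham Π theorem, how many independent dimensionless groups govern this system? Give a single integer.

Write exponents as rows T,I / cols t,f,i,γ:
  T: [ 1 -1  0 -1]
  I: [ 0  0  1  0]
Echelon form has 2 nonzero rows (pivots: t,i)
4 vars − rank 2 = 2 Π groups

2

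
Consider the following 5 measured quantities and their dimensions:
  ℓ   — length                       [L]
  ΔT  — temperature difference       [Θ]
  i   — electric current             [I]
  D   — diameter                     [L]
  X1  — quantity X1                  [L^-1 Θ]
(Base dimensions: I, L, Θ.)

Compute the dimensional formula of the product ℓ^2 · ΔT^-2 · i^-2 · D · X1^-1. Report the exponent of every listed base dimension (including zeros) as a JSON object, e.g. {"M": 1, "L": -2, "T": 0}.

Write exponents as rows I,L,Θ / cols ℓ,ΔT,i,D,X1:
  I: [ 0  0  1  0  0]
  L: [ 1  0  0  1 -1]
  Θ: [ 0  1  0  0  1]
  [I]: (2)·0+(-2)·0+(-2)·1+(1)·0+(-1)·0 = -2
  [L]: (2)·1+(-2)·0+(-2)·0+(1)·1+(-1)·-1 = 4
  [Θ]: (2)·0+(-2)·1+(-2)·0+(1)·0+(-1)·1 = -3
⇒ I^-2 L^4 Θ^-3

{"I": -2, "L": 4, "Θ": -3}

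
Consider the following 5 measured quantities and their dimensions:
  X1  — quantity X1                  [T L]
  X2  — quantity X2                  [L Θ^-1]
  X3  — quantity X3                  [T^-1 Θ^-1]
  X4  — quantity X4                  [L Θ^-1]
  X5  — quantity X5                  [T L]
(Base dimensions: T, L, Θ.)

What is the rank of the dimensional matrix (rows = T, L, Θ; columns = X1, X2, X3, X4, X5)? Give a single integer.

2

Dimensional matrix (T×L×Θ by X1×X2×X3×X4×X5):
  T: [ 1  0 -1  0  1]
  L: [ 1  1  0  1  1]
  Θ: [ 0 -1 -1 -1  0]
Echelon form has 2 nonzero rows (pivots: X1,X2)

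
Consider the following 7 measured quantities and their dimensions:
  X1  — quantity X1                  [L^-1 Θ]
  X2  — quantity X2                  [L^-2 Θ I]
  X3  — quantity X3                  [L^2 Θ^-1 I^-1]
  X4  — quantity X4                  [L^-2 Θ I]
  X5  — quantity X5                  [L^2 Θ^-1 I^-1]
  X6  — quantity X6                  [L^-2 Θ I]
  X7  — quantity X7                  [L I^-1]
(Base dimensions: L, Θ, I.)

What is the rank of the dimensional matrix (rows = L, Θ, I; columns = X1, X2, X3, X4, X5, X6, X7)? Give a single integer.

Exponent matrix [L,Θ,I] × [X1,X2,X3,X4,X5,X6,X7]:
  L: [-1 -2  2 -2  2 -2  1]
  Θ: [ 1  1 -1  1 -1  1  0]
  I: [ 0  1 -1  1 -1  1 -1]
RREF → pivots at {X1,X2} ⇒ r = 2

2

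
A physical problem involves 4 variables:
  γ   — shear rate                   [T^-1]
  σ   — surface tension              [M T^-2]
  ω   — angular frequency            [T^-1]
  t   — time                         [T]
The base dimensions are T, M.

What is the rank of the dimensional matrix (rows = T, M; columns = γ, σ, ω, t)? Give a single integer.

2

Write exponents as rows T,M / cols γ,σ,ω,t:
  T: [-1 -2 -1  1]
  M: [ 0  1  0  0]
RREF → pivots at {γ,σ} ⇒ r = 2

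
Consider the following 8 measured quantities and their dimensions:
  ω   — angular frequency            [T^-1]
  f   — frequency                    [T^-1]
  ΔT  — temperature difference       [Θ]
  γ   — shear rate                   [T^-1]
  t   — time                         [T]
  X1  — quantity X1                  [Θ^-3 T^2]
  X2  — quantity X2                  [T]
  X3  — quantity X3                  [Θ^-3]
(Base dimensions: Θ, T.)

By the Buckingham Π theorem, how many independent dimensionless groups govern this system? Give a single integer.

Write exponents as rows Θ,T / cols ω,f,ΔT,γ,t,X1,X2,X3:
  Θ: [ 0  0  1  0  0 -3  0 -3]
  T: [-1 -1  0 -1  1  2  1  0]
Echelon form has 2 nonzero rows (pivots: ω,ΔT)
8 vars − rank 2 = 6 Π groups

6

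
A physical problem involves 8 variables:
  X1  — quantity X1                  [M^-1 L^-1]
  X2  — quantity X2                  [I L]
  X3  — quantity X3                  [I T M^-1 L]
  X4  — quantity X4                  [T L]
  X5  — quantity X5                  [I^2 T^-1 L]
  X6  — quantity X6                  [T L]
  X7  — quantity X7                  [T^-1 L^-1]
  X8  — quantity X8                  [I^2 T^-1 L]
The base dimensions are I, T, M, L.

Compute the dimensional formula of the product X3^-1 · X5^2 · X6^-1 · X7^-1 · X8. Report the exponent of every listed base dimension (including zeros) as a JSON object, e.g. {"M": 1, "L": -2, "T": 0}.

{"I": 5, "T": -4, "M": 1, "L": 2}

Dimensional matrix (I×T×M×L by X1×X2×X3×X4×X5×X6×X7×X8):
  I: [ 0  1  1  0  2  0  0  2]
  T: [ 0  0  1  1 -1  1 -1 -1]
  M: [-1  0 -1  0  0  0  0  0]
  L: [-1  1  1  1  1  1 -1  1]
  [I]: (-1)·1+(2)·2+(-1)·0+(-1)·0+(1)·2 = 5
  [T]: (-1)·1+(2)·-1+(-1)·1+(-1)·-1+(1)·-1 = -4
  [M]: (-1)·-1+(2)·0+(-1)·0+(-1)·0+(1)·0 = 1
  [L]: (-1)·1+(2)·1+(-1)·1+(-1)·-1+(1)·1 = 2
⇒ I^5 T^-4 M L^2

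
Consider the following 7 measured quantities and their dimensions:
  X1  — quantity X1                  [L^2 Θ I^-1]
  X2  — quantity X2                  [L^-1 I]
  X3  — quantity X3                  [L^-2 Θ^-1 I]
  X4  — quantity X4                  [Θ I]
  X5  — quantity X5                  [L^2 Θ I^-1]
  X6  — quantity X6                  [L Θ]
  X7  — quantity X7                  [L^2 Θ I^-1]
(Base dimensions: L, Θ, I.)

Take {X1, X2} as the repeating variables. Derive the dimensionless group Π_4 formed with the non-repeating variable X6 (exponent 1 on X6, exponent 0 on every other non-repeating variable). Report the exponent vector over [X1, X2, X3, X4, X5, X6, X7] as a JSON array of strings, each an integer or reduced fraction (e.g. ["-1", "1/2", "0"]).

["-1", "-1", "0", "0", "0", "1", "0"]

Dimensional matrix (L×Θ×I by X1×X2×X3×X4×X5×X6×X7):
  L: [ 2 -1 -2  0  2  1  2]
  Θ: [ 1  0 -1  1  1  1  1]
  I: [-1  1  1  1 -1  0 -1]
Row reduction gives pivot columns X1,X2; rank = 2
Repeat: X1,X2; free: X3,X4,X5,X6,X7
RREF:
  r0: [   1    0   -1    1    1    1    1]
  r1: [   0    1    0    2    0    1    0]
  r2: [   0    0    0    0    0    0    0]
Fix exponent of X6 at 1, X3 at 0, X4 at 0, X5 at 0, X7 at 0; solve each RREF row for its pivot's exponent:
  r0: exp(X1) + (1)·1 = 0 ⇒ exp(X1) = -1
  r1: exp(X2) + (1)·1 = 0 ⇒ exp(X2) = -1
Π_4 = X1^-1 · X2^-1 · X6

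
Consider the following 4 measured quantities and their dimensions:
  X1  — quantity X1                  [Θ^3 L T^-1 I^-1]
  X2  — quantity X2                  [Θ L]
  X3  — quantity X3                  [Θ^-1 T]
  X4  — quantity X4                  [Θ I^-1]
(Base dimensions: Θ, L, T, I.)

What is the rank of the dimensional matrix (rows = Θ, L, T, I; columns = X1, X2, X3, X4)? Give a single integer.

3

Dimensional matrix (Θ×L×T×I by X1×X2×X3×X4):
  Θ: [ 3  1 -1  1]
  L: [ 1  1  0  0]
  T: [-1  0  1  0]
  I: [-1  0  0 -1]
Echelon form has 3 nonzero rows (pivots: X1,X2,X3)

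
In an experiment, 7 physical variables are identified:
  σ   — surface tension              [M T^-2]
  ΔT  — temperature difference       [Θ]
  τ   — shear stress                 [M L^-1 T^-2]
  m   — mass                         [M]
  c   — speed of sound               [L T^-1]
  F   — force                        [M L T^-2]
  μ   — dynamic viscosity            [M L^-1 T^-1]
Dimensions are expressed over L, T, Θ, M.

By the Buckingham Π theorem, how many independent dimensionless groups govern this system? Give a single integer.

Dimensional matrix (L×T×Θ×M by σ×ΔT×τ×m×c×F×μ):
  L: [ 0  0 -1  0  1  1 -1]
  T: [-2  0 -2  0 -1 -2 -1]
  Θ: [ 0  1  0  0  0  0  0]
  M: [ 1  0  1  1  0  1  1]
Row reduction gives pivot columns σ,ΔT,τ,m; rank = 4
Π count = n − r = 7 − 4 = 3

3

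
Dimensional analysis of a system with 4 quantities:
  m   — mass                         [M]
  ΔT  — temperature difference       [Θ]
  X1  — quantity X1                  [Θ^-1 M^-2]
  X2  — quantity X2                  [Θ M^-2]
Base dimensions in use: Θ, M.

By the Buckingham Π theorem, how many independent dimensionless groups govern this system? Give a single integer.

Write exponents as rows Θ,M / cols m,ΔT,X1,X2:
  Θ: [ 0  1 -1  1]
  M: [ 1  0 -2 -2]
RREF → pivots at {m,ΔT} ⇒ r = 2
Π count = n − r = 4 − 2 = 2

2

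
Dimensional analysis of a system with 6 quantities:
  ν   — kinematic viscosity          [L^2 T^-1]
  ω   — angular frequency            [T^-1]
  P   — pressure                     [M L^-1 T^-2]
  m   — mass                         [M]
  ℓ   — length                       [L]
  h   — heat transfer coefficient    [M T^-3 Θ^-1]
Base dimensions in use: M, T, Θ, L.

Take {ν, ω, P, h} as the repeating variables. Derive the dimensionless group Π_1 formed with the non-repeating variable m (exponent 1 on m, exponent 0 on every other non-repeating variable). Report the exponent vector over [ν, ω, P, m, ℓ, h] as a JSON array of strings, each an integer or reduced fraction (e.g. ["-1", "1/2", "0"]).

["-1/2", "5/2", "-1", "1", "0", "0"]

Exponent matrix [M,T,Θ,L] × [ν,ω,P,m,ℓ,h]:
  M: [ 0  0  1  1  0  1]
  T: [-1 -1 -2  0  0 -3]
  Θ: [ 0  0  0  0  0 -1]
  L: [ 2  0 -1  0  1  0]
Row reduction gives pivot columns ν,ω,P,h; rank = 4
Repeat: ν,ω,P,h; free: m,ℓ
RREF:
  r0: [   1    0    0  1/2  1/2    0]
  r1: [   0    1    0 -5/2 -1/2    0]
  r2: [   0    0    1    1    0    0]
  r3: [   0    0    0    0    0    1]
Fix exponent of m at 1, ℓ at 0; solve each RREF row for its pivot's exponent:
  r0: exp(ν) + (1/2)·1 = 0 ⇒ exp(ν) = -1/2
  r1: exp(ω) + (-5/2)·1 = 0 ⇒ exp(ω) = 5/2
  r2: exp(P) + (1)·1 = 0 ⇒ exp(P) = -1
  r3: exp(h) + (0)·1 = 0 ⇒ exp(h) = 0
Π_1 = ν^(-1/2) · ω^(5/2) · P^-1 · m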